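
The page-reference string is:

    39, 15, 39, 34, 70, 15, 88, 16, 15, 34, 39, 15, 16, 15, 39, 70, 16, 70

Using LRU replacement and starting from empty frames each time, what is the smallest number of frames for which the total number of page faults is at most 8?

5

f=1: 18 faults
f=2: 15 faults
f=3: 12 faults
f=4: 9 faults
f=5: 8 faults
f=6: 6 faults
Smallest f with faults ≤ 8 is 5.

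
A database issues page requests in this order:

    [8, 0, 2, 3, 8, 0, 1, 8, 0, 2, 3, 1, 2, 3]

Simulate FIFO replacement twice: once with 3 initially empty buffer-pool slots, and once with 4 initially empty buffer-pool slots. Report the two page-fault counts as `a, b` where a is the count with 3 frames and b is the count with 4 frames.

3 frames: F F F F F F F . . F F . . . → 9 faults.
4 frames: F F F F . . F F F F F F . . → 10 faults.
10 > 9: adding a frame increased faults — Belady's anomaly.

9, 10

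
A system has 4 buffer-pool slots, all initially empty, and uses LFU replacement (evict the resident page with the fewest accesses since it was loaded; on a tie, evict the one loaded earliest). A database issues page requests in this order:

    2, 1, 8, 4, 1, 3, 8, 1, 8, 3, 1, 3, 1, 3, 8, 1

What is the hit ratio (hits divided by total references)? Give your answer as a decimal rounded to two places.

2 -> miss, frames (2)
1 -> miss, frames (2 1)
8 -> miss, frames (2 1 8)
4 -> miss, frames (2 1 8 4)
1 -> hit
3 -> miss, evict 2, frames (1 8 4 3)
8 -> hit
1 -> hit
8 -> hit
3 -> hit
1 -> hit
3 -> hit
1 -> hit
3 -> hit
8 -> hit
1 -> hit
Hits: 11 of 16 references → 11/16 = 0.6875.

0.69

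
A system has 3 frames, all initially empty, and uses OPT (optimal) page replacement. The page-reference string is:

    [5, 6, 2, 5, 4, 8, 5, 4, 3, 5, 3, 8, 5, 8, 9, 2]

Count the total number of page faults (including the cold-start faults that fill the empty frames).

5: fault, frames [5]
6: fault, frames [5, 6]
2: fault, frames [5, 6, 2]
5: hit
4: fault, evict 6, frames [5, 2, 4]
8: fault, evict 2, frames [5, 4, 8]
5: hit
4: hit
3: fault, evict 4, frames [5, 8, 3]
5: hit
3: hit
8: hit
5: hit
8: hit
9: fault, evict 3, frames [5, 8, 9]
2: fault, evict 9, frames [5, 8, 2]
Page faults: 8.

8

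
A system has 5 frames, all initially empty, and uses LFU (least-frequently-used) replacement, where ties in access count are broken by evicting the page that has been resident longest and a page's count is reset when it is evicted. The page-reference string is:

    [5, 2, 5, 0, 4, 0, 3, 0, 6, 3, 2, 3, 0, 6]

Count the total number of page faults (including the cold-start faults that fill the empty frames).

5 -> miss, frames (5)
2 -> miss, frames (5 2)
5 -> hit
0 -> miss, frames (5 2 0)
4 -> miss, frames (5 2 0 4)
0 -> hit
3 -> miss, frames (5 2 0 4 3)
0 -> hit
6 -> miss, evict 2, frames (5 0 4 3 6)
3 -> hit
2 -> miss, evict 4, frames (5 0 3 6 2)
3 -> hit
0 -> hit
6 -> hit
Page faults: 7.

7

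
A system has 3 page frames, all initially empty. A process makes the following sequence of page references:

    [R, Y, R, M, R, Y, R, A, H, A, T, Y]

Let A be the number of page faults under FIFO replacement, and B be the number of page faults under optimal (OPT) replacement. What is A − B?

Under FIFO: F F . F . . . F F . F F → 7 faults.
Under OPT: F F . F . . . F F . F . → 6 faults.
A − B = 7 − 6 = 1.

1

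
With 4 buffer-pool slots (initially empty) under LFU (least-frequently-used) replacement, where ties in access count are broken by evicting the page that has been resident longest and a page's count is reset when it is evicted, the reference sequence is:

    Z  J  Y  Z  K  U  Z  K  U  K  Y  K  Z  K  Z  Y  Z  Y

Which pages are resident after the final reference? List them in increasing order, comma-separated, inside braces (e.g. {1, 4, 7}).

{K, U, Y, Z}

Z → miss, frames (Z)
J → miss, frames (Z J)
Y → miss, frames (Z J Y)
Z → hit
K → miss, frames (Z J Y K)
U → miss, evict J, frames (Z Y K U)
Z → hit
K → hit
U → hit
K → hit
Y → hit
K → hit
Z → hit
K → hit
Z → hit
Y → hit
Z → hit
Y → hit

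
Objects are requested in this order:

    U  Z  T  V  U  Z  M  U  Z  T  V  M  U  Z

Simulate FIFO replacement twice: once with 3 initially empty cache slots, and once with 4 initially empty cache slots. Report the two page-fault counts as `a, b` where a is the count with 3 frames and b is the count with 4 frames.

11, 12

3 frames: F F F F F F F . . F F . F F → 11 faults.
4 frames: F F F F . . F F F F F F F F → 12 faults.
12 > 11: adding a frame increased faults — Belady's anomaly.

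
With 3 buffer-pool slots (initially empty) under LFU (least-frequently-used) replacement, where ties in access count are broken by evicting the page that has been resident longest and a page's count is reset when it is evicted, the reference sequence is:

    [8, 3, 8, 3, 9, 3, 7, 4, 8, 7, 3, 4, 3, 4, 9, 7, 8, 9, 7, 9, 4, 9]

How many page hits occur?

8

8 → fault, frames (8)
3 → fault, frames (8 3)
8 → hit
3 → hit
9 → fault, frames (8 3 9)
3 → hit
7 → fault, evict 9, frames (8 3 7)
4 → fault, evict 7, frames (8 3 4)
8 → hit
7 → fault, evict 4, frames (8 3 7)
3 → hit
4 → fault, evict 7, frames (8 3 4)
3 → hit
4 → hit
9 → fault, evict 4, frames (8 3 9)
7 → fault, evict 9, frames (8 3 7)
8 → hit
9 → fault, evict 7, frames (8 3 9)
7 → fault, evict 9, frames (8 3 7)
9 → fault, evict 7, frames (8 3 9)
4 → fault, evict 9, frames (8 3 4)
9 → fault, evict 4, frames (8 3 9)
Hits: 8.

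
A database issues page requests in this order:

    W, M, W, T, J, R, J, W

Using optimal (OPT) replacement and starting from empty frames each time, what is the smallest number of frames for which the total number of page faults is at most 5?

f=1: 8 faults
f=2: 6 faults
f=3: 5 faults
f=4: 5 faults
f=5: 5 faults
Smallest f with faults ≤ 5 is 3.

3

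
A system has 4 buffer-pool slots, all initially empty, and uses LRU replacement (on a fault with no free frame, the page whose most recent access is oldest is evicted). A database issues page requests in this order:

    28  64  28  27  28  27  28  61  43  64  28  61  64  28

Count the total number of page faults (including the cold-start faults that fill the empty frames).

28 -> fault, frames {28}
64 -> fault, frames {28,64}
28 -> hit
27 -> fault, frames {64,28,27}
28 -> hit
27 -> hit
28 -> hit
61 -> fault, frames {64,27,28,61}
43 -> fault, evict 64, frames {27,28,61,43}
64 -> fault, evict 27, frames {28,61,43,64}
28 -> hit
61 -> hit
64 -> hit
28 -> hit
Page faults: 6.

6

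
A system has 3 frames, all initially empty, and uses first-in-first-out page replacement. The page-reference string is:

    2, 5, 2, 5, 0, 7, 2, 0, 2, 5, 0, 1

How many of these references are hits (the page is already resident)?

2 → miss, frames [2]
5 → miss, frames [2, 5]
2 → hit
5 → hit
0 → miss, frames [2, 5, 0]
7 → miss, evict 2, frames [5, 0, 7]
2 → miss, evict 5, frames [0, 7, 2]
0 → hit
2 → hit
5 → miss, evict 0, frames [7, 2, 5]
0 → miss, evict 7, frames [2, 5, 0]
1 → miss, evict 2, frames [5, 0, 1]
Hits: 4.

4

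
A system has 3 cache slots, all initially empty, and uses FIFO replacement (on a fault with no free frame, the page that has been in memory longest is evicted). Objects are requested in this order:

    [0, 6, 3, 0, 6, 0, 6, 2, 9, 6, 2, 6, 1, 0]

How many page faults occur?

0 -> fault, frames {0}
6 -> fault, frames {0,6}
3 -> fault, frames {0,6,3}
0 -> hit
6 -> hit
0 -> hit
6 -> hit
2 -> fault, evict 0, frames {6,3,2}
9 -> fault, evict 6, frames {3,2,9}
6 -> fault, evict 3, frames {2,9,6}
2 -> hit
6 -> hit
1 -> fault, evict 2, frames {9,6,1}
0 -> fault, evict 9, frames {6,1,0}
Page faults: 8.

8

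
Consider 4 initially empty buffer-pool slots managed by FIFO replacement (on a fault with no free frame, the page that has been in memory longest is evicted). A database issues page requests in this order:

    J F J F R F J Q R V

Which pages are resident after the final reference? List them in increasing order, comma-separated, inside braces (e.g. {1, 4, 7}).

J → miss, frames (J)
F → miss, frames (J F)
J → hit
F → hit
R → miss, frames (J F R)
F → hit
J → hit
Q → miss, frames (J F R Q)
R → hit
V → miss, evict J, frames (F R Q V)

{F, Q, R, V}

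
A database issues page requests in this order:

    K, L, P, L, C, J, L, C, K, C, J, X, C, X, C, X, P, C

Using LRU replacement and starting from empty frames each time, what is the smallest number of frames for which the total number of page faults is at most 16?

2

f=1: 18 faults
f=2: 13 faults
f=3: 9 faults
f=4: 8 faults
f=5: 7 faults
f=6: 6 faults
Smallest f with faults ≤ 16 is 2.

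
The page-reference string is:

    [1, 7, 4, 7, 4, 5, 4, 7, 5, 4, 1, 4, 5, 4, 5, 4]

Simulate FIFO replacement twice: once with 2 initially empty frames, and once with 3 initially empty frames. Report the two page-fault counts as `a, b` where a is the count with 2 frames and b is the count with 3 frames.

9, 5

2 frames: F F F . . F . F . F F . F F . . → 9 faults.
3 frames: F F F . . F . . . . F . . . . . → 5 faults.
5 < 9: adding a frame reduced faults, as is typical.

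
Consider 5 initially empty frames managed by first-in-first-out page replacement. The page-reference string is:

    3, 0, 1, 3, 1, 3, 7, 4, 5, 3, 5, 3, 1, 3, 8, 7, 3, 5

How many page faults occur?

8

3 → fault, frames {3}
0 → fault, frames {3,0}
1 → fault, frames {3,0,1}
3 → hit
1 → hit
3 → hit
7 → fault, frames {3,0,1,7}
4 → fault, frames {3,0,1,7,4}
5 → fault, evict 3, frames {0,1,7,4,5}
3 → fault, evict 0, frames {1,7,4,5,3}
5 → hit
3 → hit
1 → hit
3 → hit
8 → fault, evict 1, frames {7,4,5,3,8}
7 → hit
3 → hit
5 → hit
Page faults: 8.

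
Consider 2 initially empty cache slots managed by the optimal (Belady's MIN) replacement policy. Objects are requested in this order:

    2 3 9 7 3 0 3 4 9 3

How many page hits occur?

2: fault, frames {2}
3: fault, frames {2,3}
9: fault, evict 2, frames {3,9}
7: fault, evict 9, frames {3,7}
3: hit
0: fault, evict 7, frames {3,0}
3: hit
4: fault, evict 0, frames {3,4}
9: fault, evict 4, frames {3,9}
3: hit
Hits: 3.

3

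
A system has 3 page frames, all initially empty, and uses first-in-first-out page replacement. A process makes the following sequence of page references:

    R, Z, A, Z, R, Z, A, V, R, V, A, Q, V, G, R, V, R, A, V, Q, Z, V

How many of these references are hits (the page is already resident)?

R -> fault, frames [R]
Z -> fault, frames [R, Z]
A -> fault, frames [R, Z, A]
Z -> hit
R -> hit
Z -> hit
A -> hit
V -> fault, evict R, frames [Z, A, V]
R -> fault, evict Z, frames [A, V, R]
V -> hit
A -> hit
Q -> fault, evict A, frames [V, R, Q]
V -> hit
G -> fault, evict V, frames [R, Q, G]
R -> hit
V -> fault, evict R, frames [Q, G, V]
R -> fault, evict Q, frames [G, V, R]
A -> fault, evict G, frames [V, R, A]
V -> hit
Q -> fault, evict V, frames [R, A, Q]
Z -> fault, evict R, frames [A, Q, Z]
V -> fault, evict A, frames [Q, Z, V]
Hits: 9.

9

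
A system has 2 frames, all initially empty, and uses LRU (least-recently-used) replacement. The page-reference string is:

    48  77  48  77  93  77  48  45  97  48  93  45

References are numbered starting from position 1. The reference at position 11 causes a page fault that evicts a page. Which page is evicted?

pos 1: 48 → miss, frames (48)
pos 2: 77 → miss, frames (48 77)
pos 3: 48 → hit
pos 4: 77 → hit
pos 5: 93 → miss, evict 48, frames (77 93)
pos 6: 77 → hit
pos 7: 48 → miss, evict 93, frames (77 48)
pos 8: 45 → miss, evict 77, frames (48 45)
pos 9: 97 → miss, evict 48, frames (45 97)
pos 10: 48 → miss, evict 45, frames (97 48)
pos 11: 93 → miss, evict 97, frames (48 93)
At position 11, page 97 is evicted.

97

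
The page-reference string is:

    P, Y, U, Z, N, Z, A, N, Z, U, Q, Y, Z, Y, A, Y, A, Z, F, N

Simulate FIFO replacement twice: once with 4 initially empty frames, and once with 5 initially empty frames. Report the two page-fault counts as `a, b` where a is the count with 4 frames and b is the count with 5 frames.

4 frames: F F F F F . F . . . F F F . . . . . F F → 11 faults.
5 frames: F F F F F . F . . . F F . . . . . . F . → 9 faults.
9 < 11: adding a frame reduced faults, as is typical.

11, 9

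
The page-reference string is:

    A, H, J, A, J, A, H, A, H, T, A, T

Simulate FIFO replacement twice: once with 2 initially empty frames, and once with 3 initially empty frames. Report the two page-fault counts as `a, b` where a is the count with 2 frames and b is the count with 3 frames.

7, 5

2 frames: F F F F . . F . . F F . → 7 faults.
3 frames: F F F . . . . . . F F . → 5 faults.
5 < 7: adding a frame reduced faults, as is typical.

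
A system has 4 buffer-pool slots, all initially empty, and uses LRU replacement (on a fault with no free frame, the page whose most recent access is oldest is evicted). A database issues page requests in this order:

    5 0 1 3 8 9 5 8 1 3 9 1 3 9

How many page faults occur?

5 -> fault, frames (5)
0 -> fault, frames (5 0)
1 -> fault, frames (5 0 1)
3 -> fault, frames (5 0 1 3)
8 -> fault, evict 5, frames (0 1 3 8)
9 -> fault, evict 0, frames (1 3 8 9)
5 -> fault, evict 1, frames (3 8 9 5)
8 -> hit
1 -> fault, evict 3, frames (9 5 8 1)
3 -> fault, evict 9, frames (5 8 1 3)
9 -> fault, evict 5, frames (8 1 3 9)
1 -> hit
3 -> hit
9 -> hit
Page faults: 10.

10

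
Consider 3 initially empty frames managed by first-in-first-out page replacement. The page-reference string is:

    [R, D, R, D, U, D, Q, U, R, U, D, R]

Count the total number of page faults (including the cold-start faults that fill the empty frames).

R: miss, frames {R}
D: miss, frames {R,D}
R: hit
D: hit
U: miss, frames {R,D,U}
D: hit
Q: miss, evict R, frames {D,U,Q}
U: hit
R: miss, evict D, frames {U,Q,R}
U: hit
D: miss, evict U, frames {Q,R,D}
R: hit
Page faults: 6.

6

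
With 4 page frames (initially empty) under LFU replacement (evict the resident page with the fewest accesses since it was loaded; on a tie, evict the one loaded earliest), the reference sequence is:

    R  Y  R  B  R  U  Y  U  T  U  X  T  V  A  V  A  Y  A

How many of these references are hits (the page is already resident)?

R -> fault, frames (R)
Y -> fault, frames (R Y)
R -> hit
B -> fault, frames (R Y B)
R -> hit
U -> fault, frames (R Y B U)
Y -> hit
U -> hit
T -> fault, evict B, frames (R Y U T)
U -> hit
X -> fault, evict T, frames (R Y U X)
T -> fault, evict X, frames (R Y U T)
V -> fault, evict T, frames (R Y U V)
A -> fault, evict V, frames (R Y U A)
V -> fault, evict A, frames (R Y U V)
A -> fault, evict V, frames (R Y U A)
Y -> hit
A -> hit
Hits: 7.

7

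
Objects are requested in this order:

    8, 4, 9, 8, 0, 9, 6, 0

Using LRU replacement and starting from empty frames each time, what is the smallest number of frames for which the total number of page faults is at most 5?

f=1: 8 faults
f=2: 8 faults
f=3: 5 faults
f=4: 5 faults
f=5: 5 faults
Smallest f with faults ≤ 5 is 3.

3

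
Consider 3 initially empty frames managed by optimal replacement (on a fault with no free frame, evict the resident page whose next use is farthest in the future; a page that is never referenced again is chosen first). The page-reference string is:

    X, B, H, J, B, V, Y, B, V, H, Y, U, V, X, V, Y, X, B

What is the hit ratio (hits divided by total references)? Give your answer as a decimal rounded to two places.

0.44

X: fault, frames (X)
B: fault, frames (X B)
H: fault, frames (X B H)
J: fault, evict X, frames (B H J)
B: hit
V: fault, evict J, frames (B H V)
Y: fault, evict H, frames (B V Y)
B: hit
V: hit
H: fault, evict B, frames (V Y H)
Y: hit
U: fault, evict H, frames (V Y U)
V: hit
X: fault, evict U, frames (V Y X)
V: hit
Y: hit
X: hit
B: fault, evict X, frames (V Y B)
Hits: 8 of 18 references → 8/18 = 0.4444.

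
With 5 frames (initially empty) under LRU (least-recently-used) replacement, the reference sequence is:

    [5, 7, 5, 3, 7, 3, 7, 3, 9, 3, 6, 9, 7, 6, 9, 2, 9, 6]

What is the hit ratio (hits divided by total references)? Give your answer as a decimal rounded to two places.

0.67

5 → miss, frames {5}
7 → miss, frames {5,7}
5 → hit
3 → miss, frames {7,5,3}
7 → hit
3 → hit
7 → hit
3 → hit
9 → miss, frames {5,7,3,9}
3 → hit
6 → miss, frames {5,7,9,3,6}
9 → hit
7 → hit
6 → hit
9 → hit
2 → miss, evict 5, frames {3,7,6,9,2}
9 → hit
6 → hit
Hits: 12 of 18 references → 12/18 = 0.6667.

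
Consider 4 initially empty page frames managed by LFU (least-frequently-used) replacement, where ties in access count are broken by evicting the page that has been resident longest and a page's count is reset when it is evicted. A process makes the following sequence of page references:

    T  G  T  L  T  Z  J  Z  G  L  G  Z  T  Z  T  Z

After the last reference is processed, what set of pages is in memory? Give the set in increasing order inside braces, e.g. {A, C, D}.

T: miss, frames (T)
G: miss, frames (T G)
T: hit
L: miss, frames (T G L)
T: hit
Z: miss, frames (T G L Z)
J: miss, evict G, frames (T L Z J)
Z: hit
G: miss, evict L, frames (T Z J G)
L: miss, evict J, frames (T Z G L)
G: hit
Z: hit
T: hit
Z: hit
T: hit
Z: hit

{G, L, T, Z}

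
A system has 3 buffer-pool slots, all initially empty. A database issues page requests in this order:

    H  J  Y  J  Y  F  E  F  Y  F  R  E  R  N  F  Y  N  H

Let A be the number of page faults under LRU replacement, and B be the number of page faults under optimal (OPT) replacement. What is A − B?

2

Under LRU: F F F . . F F . . . F F . F F F . F → 11 faults.
Under OPT: F F F . . F F . . . F . . F . F . F → 9 faults.
A − B = 11 − 9 = 2.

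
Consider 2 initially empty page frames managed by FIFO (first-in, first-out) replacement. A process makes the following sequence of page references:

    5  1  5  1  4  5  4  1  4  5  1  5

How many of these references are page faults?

8

5 → fault, frames (5)
1 → fault, frames (5 1)
5 → hit
1 → hit
4 → fault, evict 5, frames (1 4)
5 → fault, evict 1, frames (4 5)
4 → hit
1 → fault, evict 4, frames (5 1)
4 → fault, evict 5, frames (1 4)
5 → fault, evict 1, frames (4 5)
1 → fault, evict 4, frames (5 1)
5 → hit
Page faults: 8.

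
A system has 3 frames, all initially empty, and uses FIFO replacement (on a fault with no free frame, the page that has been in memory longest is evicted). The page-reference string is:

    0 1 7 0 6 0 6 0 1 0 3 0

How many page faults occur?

7

0: fault, frames (0)
1: fault, frames (0 1)
7: fault, frames (0 1 7)
0: hit
6: fault, evict 0, frames (1 7 6)
0: fault, evict 1, frames (7 6 0)
6: hit
0: hit
1: fault, evict 7, frames (6 0 1)
0: hit
3: fault, evict 6, frames (0 1 3)
0: hit
Page faults: 7.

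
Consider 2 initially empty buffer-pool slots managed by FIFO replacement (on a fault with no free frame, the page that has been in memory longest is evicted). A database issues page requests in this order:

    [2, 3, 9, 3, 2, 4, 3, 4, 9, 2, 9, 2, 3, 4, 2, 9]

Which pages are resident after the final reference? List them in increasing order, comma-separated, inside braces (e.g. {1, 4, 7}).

{2, 9}

2 → miss, frames [2]
3 → miss, frames [2, 3]
9 → miss, evict 2, frames [3, 9]
3 → hit
2 → miss, evict 3, frames [9, 2]
4 → miss, evict 9, frames [2, 4]
3 → miss, evict 2, frames [4, 3]
4 → hit
9 → miss, evict 4, frames [3, 9]
2 → miss, evict 3, frames [9, 2]
9 → hit
2 → hit
3 → miss, evict 9, frames [2, 3]
4 → miss, evict 2, frames [3, 4]
2 → miss, evict 3, frames [4, 2]
9 → miss, evict 4, frames [2, 9]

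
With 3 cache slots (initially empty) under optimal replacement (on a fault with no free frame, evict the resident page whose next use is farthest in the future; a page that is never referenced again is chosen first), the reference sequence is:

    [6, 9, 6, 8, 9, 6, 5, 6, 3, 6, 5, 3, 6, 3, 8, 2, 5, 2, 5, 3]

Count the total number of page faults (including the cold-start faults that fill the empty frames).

7

6 -> fault, frames [6]
9 -> fault, frames [6, 9]
6 -> hit
8 -> fault, frames [6, 9, 8]
9 -> hit
6 -> hit
5 -> fault, evict 9, frames [6, 8, 5]
6 -> hit
3 -> fault, evict 8, frames [6, 5, 3]
6 -> hit
5 -> hit
3 -> hit
6 -> hit
3 -> hit
8 -> fault, evict 6, frames [5, 3, 8]
2 -> fault, evict 8, frames [5, 3, 2]
5 -> hit
2 -> hit
5 -> hit
3 -> hit
Page faults: 7.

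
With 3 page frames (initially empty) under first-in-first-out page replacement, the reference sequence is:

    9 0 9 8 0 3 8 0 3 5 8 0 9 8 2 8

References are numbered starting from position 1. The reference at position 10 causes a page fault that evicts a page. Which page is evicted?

0

pos 1: 9 -> miss, frames (9)
pos 2: 0 -> miss, frames (9 0)
pos 3: 9 -> hit
pos 4: 8 -> miss, frames (9 0 8)
pos 5: 0 -> hit
pos 6: 3 -> miss, evict 9, frames (0 8 3)
pos 7: 8 -> hit
pos 8: 0 -> hit
pos 9: 3 -> hit
pos 10: 5 -> miss, evict 0, frames (8 3 5)
At position 10, page 0 is evicted.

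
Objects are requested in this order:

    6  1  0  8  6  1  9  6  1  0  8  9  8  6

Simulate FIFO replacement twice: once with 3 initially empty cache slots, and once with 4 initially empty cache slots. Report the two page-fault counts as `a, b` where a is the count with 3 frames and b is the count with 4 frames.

10, 11

3 frames: F F F F F F F . . F F . . F → 10 faults.
4 frames: F F F F . . F F F F F F . F → 11 faults.
11 > 10: adding a frame increased faults — Belady's anomaly.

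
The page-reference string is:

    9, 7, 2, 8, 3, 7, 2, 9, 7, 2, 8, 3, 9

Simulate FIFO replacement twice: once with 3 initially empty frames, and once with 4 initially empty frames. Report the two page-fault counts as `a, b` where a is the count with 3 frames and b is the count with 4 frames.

10, 11

3 frames: F F F F F F F F . . F F . → 10 faults.
4 frames: F F F F F . . F F F F F F → 11 faults.
11 > 10: adding a frame increased faults — Belady's anomaly.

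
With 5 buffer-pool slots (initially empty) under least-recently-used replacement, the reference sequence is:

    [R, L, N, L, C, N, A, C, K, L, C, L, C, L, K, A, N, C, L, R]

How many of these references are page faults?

R -> fault, frames [R]
L -> fault, frames [R, L]
N -> fault, frames [R, L, N]
L -> hit
C -> fault, frames [R, N, L, C]
N -> hit
A -> fault, frames [R, L, C, N, A]
C -> hit
K -> fault, evict R, frames [L, N, A, C, K]
L -> hit
C -> hit
L -> hit
C -> hit
L -> hit
K -> hit
A -> hit
N -> hit
C -> hit
L -> hit
R -> fault, evict K, frames [A, N, C, L, R]
Page faults: 7.

7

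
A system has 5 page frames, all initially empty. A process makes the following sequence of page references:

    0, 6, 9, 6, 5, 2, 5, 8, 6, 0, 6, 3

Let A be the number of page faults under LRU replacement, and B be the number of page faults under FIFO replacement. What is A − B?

-1

Under LRU: F F F . F F . F . F . F → 8 faults.
Under FIFO: F F F . F F . F . F F F → 9 faults.
A − B = 8 − 9 = -1.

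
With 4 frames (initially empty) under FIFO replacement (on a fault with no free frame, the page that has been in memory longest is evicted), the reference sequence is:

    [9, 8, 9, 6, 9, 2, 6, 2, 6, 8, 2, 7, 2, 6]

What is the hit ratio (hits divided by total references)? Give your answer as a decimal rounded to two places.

9 -> miss, frames {9}
8 -> miss, frames {9,8}
9 -> hit
6 -> miss, frames {9,8,6}
9 -> hit
2 -> miss, frames {9,8,6,2}
6 -> hit
2 -> hit
6 -> hit
8 -> hit
2 -> hit
7 -> miss, evict 9, frames {8,6,2,7}
2 -> hit
6 -> hit
Hits: 9 of 14 references → 9/14 = 0.6429.

0.64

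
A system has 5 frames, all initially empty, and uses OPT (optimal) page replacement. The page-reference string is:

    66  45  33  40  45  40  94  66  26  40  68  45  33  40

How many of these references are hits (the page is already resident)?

66 → fault, frames [66]
45 → fault, frames [66, 45]
33 → fault, frames [66, 45, 33]
40 → fault, frames [66, 45, 33, 40]
45 → hit
40 → hit
94 → fault, frames [66, 45, 33, 40, 94]
66 → hit
26 → fault, evict 94, frames [66, 45, 33, 40, 26]
40 → hit
68 → fault, evict 26, frames [66, 45, 33, 40, 68]
45 → hit
33 → hit
40 → hit
Hits: 7.

7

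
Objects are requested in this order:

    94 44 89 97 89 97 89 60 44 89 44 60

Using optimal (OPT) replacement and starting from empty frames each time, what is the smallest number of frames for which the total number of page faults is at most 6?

f=1: 12 faults
f=2: 7 faults
f=3: 5 faults
f=4: 5 faults
f=5: 5 faults
Smallest f with faults ≤ 6 is 3.

3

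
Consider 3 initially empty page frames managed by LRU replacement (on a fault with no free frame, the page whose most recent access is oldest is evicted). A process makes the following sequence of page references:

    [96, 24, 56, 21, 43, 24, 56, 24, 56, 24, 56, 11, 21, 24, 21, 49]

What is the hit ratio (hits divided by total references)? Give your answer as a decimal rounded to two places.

96 -> miss, frames (96)
24 -> miss, frames (96 24)
56 -> miss, frames (96 24 56)
21 -> miss, evict 96, frames (24 56 21)
43 -> miss, evict 24, frames (56 21 43)
24 -> miss, evict 56, frames (21 43 24)
56 -> miss, evict 21, frames (43 24 56)
24 -> hit
56 -> hit
24 -> hit
56 -> hit
11 -> miss, evict 43, frames (24 56 11)
21 -> miss, evict 24, frames (56 11 21)
24 -> miss, evict 56, frames (11 21 24)
21 -> hit
49 -> miss, evict 11, frames (24 21 49)
Hits: 5 of 16 references → 5/16 = 0.3125.

0.31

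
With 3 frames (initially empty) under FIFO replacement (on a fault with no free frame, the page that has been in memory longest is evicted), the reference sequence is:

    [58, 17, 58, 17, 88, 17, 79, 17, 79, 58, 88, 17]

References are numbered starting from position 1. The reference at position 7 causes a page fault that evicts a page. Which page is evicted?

pos 1: 58: fault, frames (58)
pos 2: 17: fault, frames (58 17)
pos 3: 58: hit
pos 4: 17: hit
pos 5: 88: fault, frames (58 17 88)
pos 6: 17: hit
pos 7: 79: fault, evict 58, frames (17 88 79)
At position 7, page 58 is evicted.

58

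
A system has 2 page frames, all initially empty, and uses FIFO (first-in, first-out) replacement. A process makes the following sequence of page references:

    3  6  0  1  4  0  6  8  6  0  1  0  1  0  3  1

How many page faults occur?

11

3 → fault, frames [3]
6 → fault, frames [3, 6]
0 → fault, evict 3, frames [6, 0]
1 → fault, evict 6, frames [0, 1]
4 → fault, evict 0, frames [1, 4]
0 → fault, evict 1, frames [4, 0]
6 → fault, evict 4, frames [0, 6]
8 → fault, evict 0, frames [6, 8]
6 → hit
0 → fault, evict 6, frames [8, 0]
1 → fault, evict 8, frames [0, 1]
0 → hit
1 → hit
0 → hit
3 → fault, evict 0, frames [1, 3]
1 → hit
Page faults: 11.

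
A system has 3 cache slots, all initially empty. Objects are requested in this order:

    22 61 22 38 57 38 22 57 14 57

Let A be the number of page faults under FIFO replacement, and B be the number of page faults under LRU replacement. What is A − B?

1

Under FIFO: F F . F F . F . F . → 6 faults.
Under LRU: F F . F F . . . F . → 5 faults.
A − B = 6 − 5 = 1.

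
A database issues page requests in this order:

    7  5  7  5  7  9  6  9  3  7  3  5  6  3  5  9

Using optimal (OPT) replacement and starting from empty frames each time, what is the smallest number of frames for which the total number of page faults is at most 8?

f=1: 16 faults
f=2: 10 faults
f=3: 7 faults
f=4: 6 faults
f=5: 5 faults
Smallest f with faults ≤ 8 is 3.

3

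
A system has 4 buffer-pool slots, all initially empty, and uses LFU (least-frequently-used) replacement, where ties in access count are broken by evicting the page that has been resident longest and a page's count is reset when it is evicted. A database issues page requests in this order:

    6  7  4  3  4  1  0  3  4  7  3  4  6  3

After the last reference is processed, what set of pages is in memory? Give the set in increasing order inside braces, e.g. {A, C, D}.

6 → miss, frames [6]
7 → miss, frames [6, 7]
4 → miss, frames [6, 7, 4]
3 → miss, frames [6, 7, 4, 3]
4 → hit
1 → miss, evict 6, frames [7, 4, 3, 1]
0 → miss, evict 7, frames [4, 3, 1, 0]
3 → hit
4 → hit
7 → miss, evict 1, frames [4, 3, 0, 7]
3 → hit
4 → hit
6 → miss, evict 0, frames [4, 3, 7, 6]
3 → hit

{3, 4, 6, 7}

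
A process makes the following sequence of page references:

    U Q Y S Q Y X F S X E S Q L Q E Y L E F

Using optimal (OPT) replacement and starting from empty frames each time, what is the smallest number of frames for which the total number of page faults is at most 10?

4

f=1: 20 faults
f=2: 15 faults
f=3: 11 faults
f=4: 9 faults
f=5: 8 faults
f=6: 8 faults
f=7: 8 faults
f=8: 8 faults
Smallest f with faults ≤ 10 is 4.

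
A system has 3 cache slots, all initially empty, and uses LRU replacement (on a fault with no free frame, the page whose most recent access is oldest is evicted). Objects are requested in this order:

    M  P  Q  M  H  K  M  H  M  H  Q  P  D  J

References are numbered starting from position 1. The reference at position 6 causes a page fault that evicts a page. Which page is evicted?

pos 1: M: miss, frames {M}
pos 2: P: miss, frames {M,P}
pos 3: Q: miss, frames {M,P,Q}
pos 4: M: hit
pos 5: H: miss, evict P, frames {Q,M,H}
pos 6: K: miss, evict Q, frames {M,H,K}
At position 6, page Q is evicted.

Q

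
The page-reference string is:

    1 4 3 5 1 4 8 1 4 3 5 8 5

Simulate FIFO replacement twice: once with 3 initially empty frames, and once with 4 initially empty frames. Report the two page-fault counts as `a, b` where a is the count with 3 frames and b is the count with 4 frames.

9, 10

3 frames: F F F F F F F . . F F . . → 9 faults.
4 frames: F F F F . . F F F F F F . → 10 faults.
10 > 9: adding a frame increased faults — Belady's anomaly.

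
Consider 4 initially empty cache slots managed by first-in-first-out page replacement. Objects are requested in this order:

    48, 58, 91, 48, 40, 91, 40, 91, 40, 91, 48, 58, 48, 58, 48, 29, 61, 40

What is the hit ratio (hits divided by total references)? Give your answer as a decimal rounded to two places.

0.67

48: miss, frames [48]
58: miss, frames [48, 58]
91: miss, frames [48, 58, 91]
48: hit
40: miss, frames [48, 58, 91, 40]
91: hit
40: hit
91: hit
40: hit
91: hit
48: hit
58: hit
48: hit
58: hit
48: hit
29: miss, evict 48, frames [58, 91, 40, 29]
61: miss, evict 58, frames [91, 40, 29, 61]
40: hit
Hits: 12 of 18 references → 12/18 = 0.6667.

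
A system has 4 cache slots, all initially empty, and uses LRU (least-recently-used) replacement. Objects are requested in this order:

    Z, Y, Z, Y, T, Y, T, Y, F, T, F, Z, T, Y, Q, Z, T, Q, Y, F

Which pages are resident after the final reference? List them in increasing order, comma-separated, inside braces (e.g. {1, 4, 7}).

{F, Q, T, Y}

Z → miss, frames {Z}
Y → miss, frames {Z,Y}
Z → hit
Y → hit
T → miss, frames {Z,Y,T}
Y → hit
T → hit
Y → hit
F → miss, frames {Z,T,Y,F}
T → hit
F → hit
Z → hit
T → hit
Y → hit
Q → miss, evict F, frames {Z,T,Y,Q}
Z → hit
T → hit
Q → hit
Y → hit
F → miss, evict Z, frames {T,Q,Y,F}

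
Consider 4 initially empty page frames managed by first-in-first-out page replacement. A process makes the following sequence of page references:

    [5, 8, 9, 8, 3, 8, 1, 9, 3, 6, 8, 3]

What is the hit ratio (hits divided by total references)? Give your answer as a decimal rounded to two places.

5 -> fault, frames {5}
8 -> fault, frames {5,8}
9 -> fault, frames {5,8,9}
8 -> hit
3 -> fault, frames {5,8,9,3}
8 -> hit
1 -> fault, evict 5, frames {8,9,3,1}
9 -> hit
3 -> hit
6 -> fault, evict 8, frames {9,3,1,6}
8 -> fault, evict 9, frames {3,1,6,8}
3 -> hit
Hits: 5 of 12 references → 5/12 = 0.4167.

0.42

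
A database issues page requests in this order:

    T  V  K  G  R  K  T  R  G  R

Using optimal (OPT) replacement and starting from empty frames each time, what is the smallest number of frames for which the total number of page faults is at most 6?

3

f=1: 10 faults
f=2: 7 faults
f=3: 6 faults
f=4: 5 faults
f=5: 5 faults
Smallest f with faults ≤ 6 is 3.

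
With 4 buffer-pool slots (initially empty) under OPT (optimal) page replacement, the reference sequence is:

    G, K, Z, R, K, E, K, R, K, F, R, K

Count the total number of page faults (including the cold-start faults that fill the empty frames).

6

G -> fault, frames {G}
K -> fault, frames {G,K}
Z -> fault, frames {G,K,Z}
R -> fault, frames {G,K,Z,R}
K -> hit
E -> fault, evict Z, frames {G,K,R,E}
K -> hit
R -> hit
K -> hit
F -> fault, evict E, frames {G,K,R,F}
R -> hit
K -> hit
Page faults: 6.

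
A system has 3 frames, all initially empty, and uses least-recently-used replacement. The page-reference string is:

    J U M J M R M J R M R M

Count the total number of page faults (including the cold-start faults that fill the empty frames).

4

J: fault, frames {J}
U: fault, frames {J,U}
M: fault, frames {J,U,M}
J: hit
M: hit
R: fault, evict U, frames {J,M,R}
M: hit
J: hit
R: hit
M: hit
R: hit
M: hit
Page faults: 4.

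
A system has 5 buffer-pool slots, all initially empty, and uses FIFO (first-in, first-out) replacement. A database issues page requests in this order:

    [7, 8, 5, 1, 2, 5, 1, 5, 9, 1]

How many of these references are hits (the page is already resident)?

7 -> fault, frames [7]
8 -> fault, frames [7, 8]
5 -> fault, frames [7, 8, 5]
1 -> fault, frames [7, 8, 5, 1]
2 -> fault, frames [7, 8, 5, 1, 2]
5 -> hit
1 -> hit
5 -> hit
9 -> fault, evict 7, frames [8, 5, 1, 2, 9]
1 -> hit
Hits: 4.

4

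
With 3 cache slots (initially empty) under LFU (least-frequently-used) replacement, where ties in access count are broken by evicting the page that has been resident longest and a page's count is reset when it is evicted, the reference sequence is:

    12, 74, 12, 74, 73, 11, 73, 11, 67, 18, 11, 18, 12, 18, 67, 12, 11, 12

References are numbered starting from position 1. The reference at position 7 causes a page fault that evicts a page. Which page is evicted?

11

pos 1: 12 → miss, frames [12]
pos 2: 74 → miss, frames [12, 74]
pos 3: 12 → hit
pos 4: 74 → hit
pos 5: 73 → miss, frames [12, 74, 73]
pos 6: 11 → miss, evict 73, frames [12, 74, 11]
pos 7: 73 → miss, evict 11, frames [12, 74, 73]
At position 7, page 11 is evicted.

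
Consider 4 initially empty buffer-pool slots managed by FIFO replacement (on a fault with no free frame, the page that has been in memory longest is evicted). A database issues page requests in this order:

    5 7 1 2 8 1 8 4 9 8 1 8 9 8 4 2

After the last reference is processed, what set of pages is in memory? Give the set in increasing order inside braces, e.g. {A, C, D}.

{1, 2, 4, 9}

5: miss, frames [5]
7: miss, frames [5, 7]
1: miss, frames [5, 7, 1]
2: miss, frames [5, 7, 1, 2]
8: miss, evict 5, frames [7, 1, 2, 8]
1: hit
8: hit
4: miss, evict 7, frames [1, 2, 8, 4]
9: miss, evict 1, frames [2, 8, 4, 9]
8: hit
1: miss, evict 2, frames [8, 4, 9, 1]
8: hit
9: hit
8: hit
4: hit
2: miss, evict 8, frames [4, 9, 1, 2]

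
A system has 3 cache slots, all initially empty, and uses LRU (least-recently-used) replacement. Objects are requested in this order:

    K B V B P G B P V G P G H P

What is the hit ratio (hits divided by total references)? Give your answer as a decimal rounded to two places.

K → fault, frames {K}
B → fault, frames {K,B}
V → fault, frames {K,B,V}
B → hit
P → fault, evict K, frames {V,B,P}
G → fault, evict V, frames {B,P,G}
B → hit
P → hit
V → fault, evict G, frames {B,P,V}
G → fault, evict B, frames {P,V,G}
P → hit
G → hit
H → fault, evict V, frames {P,G,H}
P → hit
Hits: 6 of 14 references → 6/14 = 0.4286.

0.43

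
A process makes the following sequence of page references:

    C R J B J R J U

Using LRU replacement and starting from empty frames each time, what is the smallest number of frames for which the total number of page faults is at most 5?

3

f=1: 8 faults
f=2: 6 faults
f=3: 5 faults
f=4: 5 faults
f=5: 5 faults
Smallest f with faults ≤ 5 is 3.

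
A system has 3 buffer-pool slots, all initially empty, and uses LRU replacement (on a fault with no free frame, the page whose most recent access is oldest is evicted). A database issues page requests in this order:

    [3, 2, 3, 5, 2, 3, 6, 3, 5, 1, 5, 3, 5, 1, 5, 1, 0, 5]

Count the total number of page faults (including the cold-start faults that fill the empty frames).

7

3: fault, frames {3}
2: fault, frames {3,2}
3: hit
5: fault, frames {2,3,5}
2: hit
3: hit
6: fault, evict 5, frames {2,3,6}
3: hit
5: fault, evict 2, frames {6,3,5}
1: fault, evict 6, frames {3,5,1}
5: hit
3: hit
5: hit
1: hit
5: hit
1: hit
0: fault, evict 3, frames {5,1,0}
5: hit
Page faults: 7.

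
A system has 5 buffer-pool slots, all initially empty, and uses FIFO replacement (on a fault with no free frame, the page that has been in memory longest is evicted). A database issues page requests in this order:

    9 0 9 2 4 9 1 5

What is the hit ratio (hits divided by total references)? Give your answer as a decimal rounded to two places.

0.25

9 → fault, frames {9}
0 → fault, frames {9,0}
9 → hit
2 → fault, frames {9,0,2}
4 → fault, frames {9,0,2,4}
9 → hit
1 → fault, frames {9,0,2,4,1}
5 → fault, evict 9, frames {0,2,4,1,5}
Hits: 2 of 8 references → 2/8 = 0.2500.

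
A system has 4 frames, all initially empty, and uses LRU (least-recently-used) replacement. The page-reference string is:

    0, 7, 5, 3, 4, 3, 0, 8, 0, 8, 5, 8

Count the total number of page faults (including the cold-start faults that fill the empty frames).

8

0 -> fault, frames {0}
7 -> fault, frames {0,7}
5 -> fault, frames {0,7,5}
3 -> fault, frames {0,7,5,3}
4 -> fault, evict 0, frames {7,5,3,4}
3 -> hit
0 -> fault, evict 7, frames {5,4,3,0}
8 -> fault, evict 5, frames {4,3,0,8}
0 -> hit
8 -> hit
5 -> fault, evict 4, frames {3,0,8,5}
8 -> hit
Page faults: 8.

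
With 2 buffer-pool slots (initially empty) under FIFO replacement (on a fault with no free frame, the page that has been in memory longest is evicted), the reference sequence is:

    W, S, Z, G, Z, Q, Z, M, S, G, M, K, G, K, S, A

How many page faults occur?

14

W: miss, frames [W]
S: miss, frames [W, S]
Z: miss, evict W, frames [S, Z]
G: miss, evict S, frames [Z, G]
Z: hit
Q: miss, evict Z, frames [G, Q]
Z: miss, evict G, frames [Q, Z]
M: miss, evict Q, frames [Z, M]
S: miss, evict Z, frames [M, S]
G: miss, evict M, frames [S, G]
M: miss, evict S, frames [G, M]
K: miss, evict G, frames [M, K]
G: miss, evict M, frames [K, G]
K: hit
S: miss, evict K, frames [G, S]
A: miss, evict G, frames [S, A]
Page faults: 14.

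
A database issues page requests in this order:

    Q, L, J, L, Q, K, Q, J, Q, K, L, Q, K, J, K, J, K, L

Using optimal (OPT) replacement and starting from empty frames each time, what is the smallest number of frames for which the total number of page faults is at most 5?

f=1: 18 faults
f=2: 11 faults
f=3: 6 faults
f=4: 4 faults
Smallest f with faults ≤ 5 is 4.

4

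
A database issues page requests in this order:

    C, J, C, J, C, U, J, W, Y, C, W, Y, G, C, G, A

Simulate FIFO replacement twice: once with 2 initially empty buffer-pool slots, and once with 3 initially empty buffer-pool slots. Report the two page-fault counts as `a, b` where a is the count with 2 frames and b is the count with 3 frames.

2 frames: F F . . . F . F F F F F F F . F → 11 faults.
3 frames: F F . . . F . F F F . . F . . F → 8 faults.
8 < 11: adding a frame reduced faults, as is typical.

11, 8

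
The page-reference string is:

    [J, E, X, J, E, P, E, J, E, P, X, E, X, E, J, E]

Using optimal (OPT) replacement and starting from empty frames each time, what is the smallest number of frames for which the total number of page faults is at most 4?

f=1: 16 faults
f=2: 9 faults
f=3: 5 faults
f=4: 4 faults
Smallest f with faults ≤ 4 is 4.

4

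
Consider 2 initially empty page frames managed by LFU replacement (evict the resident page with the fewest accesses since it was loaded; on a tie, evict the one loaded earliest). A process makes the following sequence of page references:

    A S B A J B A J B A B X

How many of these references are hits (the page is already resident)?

A → fault, frames [A]
S → fault, frames [A, S]
B → fault, evict A, frames [S, B]
A → fault, evict S, frames [B, A]
J → fault, evict B, frames [A, J]
B → fault, evict A, frames [J, B]
A → fault, evict J, frames [B, A]
J → fault, evict B, frames [A, J]
B → fault, evict A, frames [J, B]
A → fault, evict J, frames [B, A]
B → hit
X → fault, evict A, frames [B, X]
Hits: 1.

1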